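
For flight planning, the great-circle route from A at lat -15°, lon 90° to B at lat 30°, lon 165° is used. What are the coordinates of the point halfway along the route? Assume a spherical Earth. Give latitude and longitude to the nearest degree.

The haversine formula gives a central angle δ ≈ 1.484 rad (85.0°) between the endpoints.
Interpolate at f = 1/2 with slerp weights a = sin((1−f)δ)/sin δ ≈ 0.678, b = sin(fδ)/sin δ ≈ 0.678.
p = a·p₁ + b·p₂ ≈ (-0.567, 0.807, 0.164); φ = arcsin(p_z) ≈ 9.41°, λ = atan2(p_y, p_x) ≈ 125.10°.

≈ lat 9°, lon 125°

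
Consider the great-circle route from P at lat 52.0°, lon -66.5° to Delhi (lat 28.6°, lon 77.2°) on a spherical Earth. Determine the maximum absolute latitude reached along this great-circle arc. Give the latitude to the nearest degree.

The great circle lies in the plane with unit normal n̂ = (p₁ × p₂)/|p₁ × p₂|.
Here n̂_z ≈ +0.321; the vertex latitude is φ_max = arccos|n̂_z| ≈ 71.3°.
Check via Clairaut: cos φ_max = |cos φ₁| · sin C = cos(52.0°)·sin(31.4°) ≈ 0.321, again giving ≈ 71.3°.

≈ 71°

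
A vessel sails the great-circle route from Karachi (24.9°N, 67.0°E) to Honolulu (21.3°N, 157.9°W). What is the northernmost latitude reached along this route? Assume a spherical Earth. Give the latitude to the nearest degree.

The great circle lies in the plane with unit normal n̂ = (p₁ × p₂)/|p₁ × p₂|.
Here n̂_z ≈ +0.666; the vertex latitude is φ_max = arccos|n̂_z| ≈ 48.2°.
Check via Clairaut: cos φ_max = |cos φ₁| · sin C = cos(24.9°)·sin(47.3°) ≈ 0.666, again giving ≈ 48.2°.

≈ 48°N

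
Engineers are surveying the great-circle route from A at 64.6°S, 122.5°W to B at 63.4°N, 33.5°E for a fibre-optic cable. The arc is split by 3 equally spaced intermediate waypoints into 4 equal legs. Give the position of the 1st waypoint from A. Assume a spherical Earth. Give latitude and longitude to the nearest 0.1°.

≈ 40.2°S, 60.9°W

Convert each endpoint to a unit vector on the sphere (x = cos φ cos λ, y = cos φ sin λ, z = sin φ).
The central angle between the endpoints is δ = arccos(p₁·p₂) ≈ 2.958 rad (169.5°).
Interpolate at f = 1/4 with slerp weights a = sin((1−f)δ)/sin δ ≈ 4.366, b = sin(fδ)/sin δ ≈ 3.689.
p = a·p₁ + b·p₂ ≈ (0.371, -0.668, -0.645); φ = arcsin(p_z) ≈ -40.18°, λ = atan2(p_y, p_x) ≈ -60.92°.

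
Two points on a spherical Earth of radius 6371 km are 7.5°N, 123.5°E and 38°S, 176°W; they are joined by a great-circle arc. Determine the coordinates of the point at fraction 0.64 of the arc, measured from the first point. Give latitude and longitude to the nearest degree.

≈ 24°S, 158°E

From cos δ = sin φ₁ sin φ₂ + cos φ₁ cos φ₂ cos Δλ, the central angle is δ ≈ 1.262 rad (72.3°).
Interpolate at f = 0.64 with slerp weights a = sin((1−f)δ)/sin δ ≈ 0.461, b = sin(fδ)/sin δ ≈ 0.758.
p = a·p₁ + b·p₂ ≈ (-0.848, 0.339, -0.407); φ = arcsin(p_z) ≈ -24.01°, λ = atan2(p_y, p_x) ≈ 158.21°.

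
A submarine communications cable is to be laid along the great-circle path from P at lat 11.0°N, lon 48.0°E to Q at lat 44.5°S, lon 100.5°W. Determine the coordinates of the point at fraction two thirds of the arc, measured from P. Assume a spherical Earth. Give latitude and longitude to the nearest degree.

≈ lat 56°S, lon 28°W

Convert each endpoint to a unit vector on the sphere (x = cos φ cos λ, y = cos φ sin λ, z = sin φ).
The central angle between the endpoints is δ = arccos(p₁·p₂) ≈ 2.390 rad (136.9°).
Interpolate at f = 2/3 with slerp weights a = sin((1−f)δ)/sin δ ≈ 1.047, b = sin(fδ)/sin δ ≈ 1.464.
p = a·p₁ + b·p₂ ≈ (0.498, -0.263, -0.827); φ = arcsin(p_z) ≈ -55.75°, λ = atan2(p_y, p_x) ≈ -27.85°.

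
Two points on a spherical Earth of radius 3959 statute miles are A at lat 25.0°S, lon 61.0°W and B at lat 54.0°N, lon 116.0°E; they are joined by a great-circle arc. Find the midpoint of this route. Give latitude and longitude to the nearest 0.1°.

≈ lat 50.3°N, lon 55.5°W

Write both endpoints as unit vectors p₁, p₂ with components (cos φ cos λ, cos φ sin λ, sin φ).
The central angle between the endpoints is δ = arccos(p₁·p₂) ≈ 2.634 rad (150.9°).
Interpolate at f = 1/2 with slerp weights a = sin((1−f)δ)/sin δ ≈ 1.991, b = sin(fδ)/sin δ ≈ 1.991.
p = a·p₁ + b·p₂ ≈ (0.362, -0.526, 0.769); φ = arcsin(p_z) ≈ 50.30°, λ = atan2(p_y, p_x) ≈ -55.50°.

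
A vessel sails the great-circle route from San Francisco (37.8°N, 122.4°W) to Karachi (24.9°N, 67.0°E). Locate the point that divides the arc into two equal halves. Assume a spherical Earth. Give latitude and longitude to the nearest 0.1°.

≈ 80.0°N, 112.3°E

The haversine formula gives a central angle δ ≈ 2.036 rad (116.7°) between the endpoints.
Interpolate at f = 1/2 with slerp weights a = sin((1−f)δ)/sin δ ≈ 0.953, b = sin(fδ)/sin δ ≈ 0.953.
p = a·p₁ + b·p₂ ≈ (-0.066, 0.160, 0.985); φ = arcsin(p_z) ≈ 80.05°, λ = atan2(p_y, p_x) ≈ 112.35°.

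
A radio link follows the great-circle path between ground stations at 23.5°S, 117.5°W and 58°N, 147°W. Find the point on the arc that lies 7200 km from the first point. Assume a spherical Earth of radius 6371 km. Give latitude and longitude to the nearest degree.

Write both endpoints as unit vectors p₁, p₂ with components (cos φ cos λ, cos φ sin λ, sin φ).
The central angle between the endpoints is δ = arccos(p₁·p₂) ≈ 1.486 rad (85.1°). The total great-circle distance is δ·R ≈ 1.486 × 6371 ≈ 9467 km, so the target fraction is f = 7200/9467 ≈ 0.761.
Interpolate at f ≈ 0.761 with slerp weights a = sin((1−f)δ)/sin δ ≈ 0.350, b = sin(fδ)/sin δ ≈ 0.908.
p = a·p₁ + b·p₂ ≈ (-0.551, -0.546, 0.630); φ = arcsin(p_z) ≈ 39.08°, λ = atan2(p_y, p_x) ≈ -135.27°.

≈ 39°N, 135°W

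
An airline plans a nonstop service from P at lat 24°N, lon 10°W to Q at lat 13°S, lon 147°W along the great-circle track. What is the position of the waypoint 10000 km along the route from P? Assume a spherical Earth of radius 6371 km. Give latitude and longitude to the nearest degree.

≈ lat 7°N, lon 103°W

The haversine formula gives a central angle δ ≈ 2.408 rad (137.9°) between the endpoints. The total great-circle distance is δ·R ≈ 2.408 × 6371 ≈ 15339 km, so the target fraction is f = 10000/15339 ≈ 0.652.
Interpolate at f ≈ 0.652 with slerp weights a = sin((1−f)δ)/sin δ ≈ 1.110, b = sin(fδ)/sin δ ≈ 1.493.
p = a·p₁ + b·p₂ ≈ (-0.222, -0.968, 0.116); φ = arcsin(p_z) ≈ 6.63°, λ = atan2(p_y, p_x) ≈ -102.89°.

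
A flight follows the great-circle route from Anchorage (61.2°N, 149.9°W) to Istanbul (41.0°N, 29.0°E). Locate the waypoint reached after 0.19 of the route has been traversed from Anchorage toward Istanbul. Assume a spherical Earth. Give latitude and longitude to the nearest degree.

From cos δ = sin φ₁ sin φ₂ + cos φ₁ cos φ₂ cos Δλ, the central angle is δ ≈ 1.358 rad (77.8°).
Interpolate at f = 0.19 with slerp weights a = sin((1−f)δ)/sin δ ≈ 0.912, b = sin(fδ)/sin δ ≈ 0.261.
p = a·p₁ + b·p₂ ≈ (-0.208, -0.125, 0.970); φ = arcsin(p_z) ≈ 75.98°, λ = atan2(p_y, p_x) ≈ -149.01°.

≈ (76°N, 149°W)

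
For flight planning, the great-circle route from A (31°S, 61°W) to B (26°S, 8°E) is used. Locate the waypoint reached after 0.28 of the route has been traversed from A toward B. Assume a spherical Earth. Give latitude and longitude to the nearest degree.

≈ (34°S, 41°W)

From cos δ = sin φ₁ sin φ₂ + cos φ₁ cos φ₂ cos Δλ, the central angle is δ ≈ 1.045 rad (59.9°).
Interpolate at f = 0.28 with slerp weights a = sin((1−f)δ)/sin δ ≈ 0.790, b = sin(fδ)/sin δ ≈ 0.333.
p = a·p₁ + b·p₂ ≈ (0.625, -0.551, -0.553); φ = arcsin(p_z) ≈ -33.58°, λ = atan2(p_y, p_x) ≈ -41.37°.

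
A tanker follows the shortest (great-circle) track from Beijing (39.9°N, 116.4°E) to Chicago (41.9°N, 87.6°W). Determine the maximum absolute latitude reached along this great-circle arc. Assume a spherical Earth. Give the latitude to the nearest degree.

The great circle lies in the plane with unit normal n̂ = (p₁ × p₂)/|p₁ × p₂|.
Here n̂_z ≈ +0.233; the vertex latitude is φ_max = arccos|n̂_z| ≈ 76.5°.
Check via Clairaut: cos φ_max = |cos φ₁| · sin C = cos(39.9°)·sin(17.7°) ≈ 0.233, again giving ≈ 76.5°.

≈ 77°N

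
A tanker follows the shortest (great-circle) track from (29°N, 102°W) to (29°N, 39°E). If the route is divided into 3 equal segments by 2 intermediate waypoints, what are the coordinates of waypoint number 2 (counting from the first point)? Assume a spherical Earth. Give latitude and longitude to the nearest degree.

Write both endpoints as unit vectors p₁, p₂ with components (cos φ cos λ, cos φ sin λ, sin φ).
The central angle between the endpoints is δ = arccos(p₁·p₂) ≈ 1.938 rad (111.1°).
Interpolate at f = 2/3 with slerp weights a = sin((1−f)δ)/sin δ ≈ 0.645, b = sin(fδ)/sin δ ≈ 1.030.
p = a·p₁ + b·p₂ ≈ (0.583, 0.015, 0.812); φ = arcsin(p_z) ≈ 54.32°, λ = atan2(p_y, p_x) ≈ 1.48°.

≈ (54°N, 1°E)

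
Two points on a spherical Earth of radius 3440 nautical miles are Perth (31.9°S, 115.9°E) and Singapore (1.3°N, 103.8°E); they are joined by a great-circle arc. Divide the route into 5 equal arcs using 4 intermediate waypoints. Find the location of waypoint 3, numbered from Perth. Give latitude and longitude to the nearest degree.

Convert each endpoint to a unit vector on the sphere (x = cos φ cos λ, y = cos φ sin λ, z = sin φ).
The central angle between the endpoints is δ = arccos(p₁·p₂) ≈ 0.613 rad (35.1°).
Interpolate at f = 3/5 with slerp weights a = sin((1−f)δ)/sin δ ≈ 0.422, b = sin(fδ)/sin δ ≈ 0.625.
p = a·p₁ + b·p₂ ≈ (-0.306, 0.929, -0.209); φ = arcsin(p_z) ≈ -12.05°, λ = atan2(p_y, p_x) ≈ 108.20°.

≈ (12°S, 108°E)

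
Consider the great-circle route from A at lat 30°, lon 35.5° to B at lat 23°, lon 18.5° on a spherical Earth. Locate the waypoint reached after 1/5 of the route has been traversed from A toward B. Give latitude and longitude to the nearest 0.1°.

Convert each endpoint to a unit vector on the sphere (x = cos φ cos λ, y = cos φ sin λ, z = sin φ).
The central angle between the endpoints is δ = arccos(p₁·p₂) ≈ 0.292 rad (16.7°).
Interpolate at f = 1/5 with slerp weights a = sin((1−f)δ)/sin δ ≈ 0.804, b = sin(fδ)/sin δ ≈ 0.203.
p = a·p₁ + b·p₂ ≈ (0.744, 0.464, 0.481); φ = arcsin(p_z) ≈ 28.77°, λ = atan2(p_y, p_x) ≈ 31.93°.

≈ lat 28.8°, lon 31.9°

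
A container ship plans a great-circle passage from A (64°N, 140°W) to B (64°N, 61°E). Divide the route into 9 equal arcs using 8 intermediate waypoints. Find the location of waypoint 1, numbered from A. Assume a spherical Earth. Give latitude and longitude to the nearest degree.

Write both endpoints as unit vectors p₁, p₂ with components (cos φ cos λ, cos φ sin λ, sin φ).
The central angle between the endpoints is δ = arccos(p₁·p₂) ≈ 0.891 rad (51.1°).
Interpolate at f = 1/9 with slerp weights a = sin((1−f)δ)/sin δ ≈ 0.915, b = sin(fδ)/sin δ ≈ 0.127.
p = a·p₁ + b·p₂ ≈ (-0.280, -0.209, 0.937); φ = arcsin(p_z) ≈ 69.53°, λ = atan2(p_y, p_x) ≈ -143.27°.

≈ (70°N, 143°W)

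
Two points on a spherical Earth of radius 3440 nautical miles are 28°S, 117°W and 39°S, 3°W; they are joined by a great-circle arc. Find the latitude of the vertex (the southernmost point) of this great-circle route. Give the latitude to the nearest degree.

The great circle lies in the plane with unit normal n̂ = (p₁ × p₂)/|p₁ × p₂|.
Here n̂_z ≈ +0.627; the vertex latitude is φ_max = arccos|n̂_z| ≈ 51.2°.
Check via Clairaut: cos φ_max = |cos φ₁| · sin C = cos(28.0°)·sin(134.8°) ≈ 0.627, again giving ≈ 51.2°.

≈ 51°S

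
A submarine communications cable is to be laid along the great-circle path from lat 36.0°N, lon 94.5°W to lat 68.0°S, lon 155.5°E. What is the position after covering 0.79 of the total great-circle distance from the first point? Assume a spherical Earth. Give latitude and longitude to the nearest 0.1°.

≈ lat 56.2°S, lon 148.7°W

From cos δ = sin φ₁ sin φ₂ + cos φ₁ cos φ₂ cos Δλ, the central angle is δ ≈ 2.277 rad (130.4°).
Interpolate at f = 0.79 with slerp weights a = sin((1−f)δ)/sin δ ≈ 0.604, b = sin(fδ)/sin δ ≈ 1.280.
p = a·p₁ + b·p₂ ≈ (-0.475, -0.289, -0.831); φ = arcsin(p_z) ≈ -56.25°, λ = atan2(p_y, p_x) ≈ -148.69°.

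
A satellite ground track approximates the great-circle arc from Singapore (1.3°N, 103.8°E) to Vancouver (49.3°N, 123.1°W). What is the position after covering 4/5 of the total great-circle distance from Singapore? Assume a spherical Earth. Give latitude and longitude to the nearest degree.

Convert each endpoint to a unit vector on the sphere (x = cos φ cos λ, y = cos φ sin λ, z = sin φ).
The central angle between the endpoints is δ = arccos(p₁·p₂) ≈ 2.013 rad (115.4°).
Interpolate at f = 4/5 with slerp weights a = sin((1−f)δ)/sin δ ≈ 0.434, b = sin(fδ)/sin δ ≈ 1.106.
p = a·p₁ + b·p₂ ≈ (-0.497, -0.183, 0.848); φ = arcsin(p_z) ≈ 58.01°, λ = atan2(p_y, p_x) ≈ -159.79°.

≈ (58°N, 160°W)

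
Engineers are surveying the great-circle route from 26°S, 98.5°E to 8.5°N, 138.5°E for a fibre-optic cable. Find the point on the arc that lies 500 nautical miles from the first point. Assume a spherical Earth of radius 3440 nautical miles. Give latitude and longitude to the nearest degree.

From cos δ = sin φ₁ sin φ₂ + cos φ₁ cos φ₂ cos Δλ, the central angle is δ ≈ 0.907 rad (52.0°). The total great-circle distance is δ·R ≈ 0.907 × 3440 ≈ 3120 nmi, so the target fraction is f = 500/3120 ≈ 0.160.
Interpolate at f ≈ 0.160 with slerp weights a = sin((1−f)δ)/sin δ ≈ 0.876, b = sin(fδ)/sin δ ≈ 0.184.
p = a·p₁ + b·p₂ ≈ (-0.253, 0.899, -0.357); φ = arcsin(p_z) ≈ -20.91°, λ = atan2(p_y, p_x) ≈ 105.69°.

≈ 21°S, 106°E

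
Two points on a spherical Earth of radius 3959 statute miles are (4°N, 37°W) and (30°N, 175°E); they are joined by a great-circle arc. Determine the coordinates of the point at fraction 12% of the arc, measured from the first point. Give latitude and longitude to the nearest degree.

≈ (16°N, 48°W)

Write both endpoints as unit vectors p₁, p₂ with components (cos φ cos λ, cos φ sin λ, sin φ).
The central angle between the endpoints is δ = arccos(p₁·p₂) ≈ 2.343 rad (134.2°).
Interpolate at f = 0.12 with slerp weights a = sin((1−f)δ)/sin δ ≈ 1.231, b = sin(fδ)/sin δ ≈ 0.387.
p = a·p₁ + b·p₂ ≈ (0.647, -0.710, 0.280); φ = arcsin(p_z) ≈ 16.23°, λ = atan2(p_y, p_x) ≈ -47.67°.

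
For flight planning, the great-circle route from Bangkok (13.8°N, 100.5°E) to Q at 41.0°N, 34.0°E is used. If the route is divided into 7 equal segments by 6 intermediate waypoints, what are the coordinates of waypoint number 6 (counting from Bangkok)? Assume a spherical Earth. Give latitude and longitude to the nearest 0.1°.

≈ 39.6°N, 45.7°E

Write both endpoints as unit vectors p₁, p₂ with components (cos φ cos λ, cos φ sin λ, sin φ).
The central angle between the endpoints is δ = arccos(p₁·p₂) ≈ 1.105 rad (63.3°).
Interpolate at f = 6/7 with slerp weights a = sin((1−f)δ)/sin δ ≈ 0.176, b = sin(fδ)/sin δ ≈ 0.909.
p = a·p₁ + b·p₂ ≈ (0.537, 0.551, 0.638); φ = arcsin(p_z) ≈ 39.65°, λ = atan2(p_y, p_x) ≈ 45.74°.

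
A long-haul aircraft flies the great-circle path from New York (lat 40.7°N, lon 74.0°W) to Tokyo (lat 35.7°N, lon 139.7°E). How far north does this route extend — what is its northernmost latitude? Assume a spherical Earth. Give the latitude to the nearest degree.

≈ 70°N

The great circle lies in the plane with unit normal n̂ = (p₁ × p₂)/|p₁ × p₂|.
Here n̂_z ≈ -0.345; the vertex latitude is φ_max = arccos|n̂_z| ≈ 69.8°.
Check via Clairaut: cos φ_max = |cos φ₁| · sin C = cos(40.7°)·sin(27.0°) ≈ 0.345, again giving ≈ 69.8°.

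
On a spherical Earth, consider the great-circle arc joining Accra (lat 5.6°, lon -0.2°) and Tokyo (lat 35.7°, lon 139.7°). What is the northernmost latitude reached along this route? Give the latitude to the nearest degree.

The great circle lies in the plane with unit normal n̂ = (p₁ × p₂)/|p₁ × p₂|.
Here n̂_z ≈ +0.629; the vertex latitude is φ_max = arccos|n̂_z| ≈ 51.0°.
Check via Clairaut: cos φ_max = |cos φ₁| · sin C = cos(5.6°)·sin(39.2°) ≈ 0.629, again giving ≈ 51.0°.

≈ 51°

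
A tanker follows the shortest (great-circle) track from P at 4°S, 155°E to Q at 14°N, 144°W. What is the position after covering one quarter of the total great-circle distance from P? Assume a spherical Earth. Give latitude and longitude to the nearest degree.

Convert each endpoint to a unit vector on the sphere (x = cos φ cos λ, y = cos φ sin λ, z = sin φ).
The central angle between the endpoints is δ = arccos(p₁·p₂) ≈ 1.101 rad (63.1°).
Interpolate at f = 1/4 with slerp weights a = sin((1−f)δ)/sin δ ≈ 0.824, b = sin(fδ)/sin δ ≈ 0.305.
p = a·p₁ + b·p₂ ≈ (-0.985, 0.174, 0.016); φ = arcsin(p_z) ≈ 0.93°, λ = atan2(p_y, p_x) ≈ 170.00°.

≈ 1°N, 170°E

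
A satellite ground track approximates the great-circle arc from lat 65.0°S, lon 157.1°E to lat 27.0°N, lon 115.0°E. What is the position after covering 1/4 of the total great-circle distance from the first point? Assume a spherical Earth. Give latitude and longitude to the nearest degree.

Convert each endpoint to a unit vector on the sphere (x = cos φ cos λ, y = cos φ sin λ, z = sin φ).
The central angle between the endpoints is δ = arccos(p₁·p₂) ≈ 1.703 rad (97.6°).
Interpolate at f = 1/4 with slerp weights a = sin((1−f)δ)/sin δ ≈ 0.966, b = sin(fδ)/sin δ ≈ 0.417.
p = a·p₁ + b·p₂ ≈ (-0.533, 0.495, -0.686); φ = arcsin(p_z) ≈ -43.32°, λ = atan2(p_y, p_x) ≈ 137.09°.

≈ lat 43°S, lon 137°E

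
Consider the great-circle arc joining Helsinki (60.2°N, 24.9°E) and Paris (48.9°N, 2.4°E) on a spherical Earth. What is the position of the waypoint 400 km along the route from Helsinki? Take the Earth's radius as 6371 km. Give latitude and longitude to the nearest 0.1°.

≈ 58.2°N, 19.1°E

Convert each endpoint to a unit vector on the sphere (x = cos φ cos λ, y = cos φ sin λ, z = sin φ).
The central angle between the endpoints is δ = arccos(p₁·p₂) ≈ 0.299 rad (17.1°). The total great-circle distance is δ·R ≈ 0.299 × 6371 ≈ 1902 km, so the target fraction is f = 400/1902 ≈ 0.210.
Interpolate at f ≈ 0.210 with slerp weights a = sin((1−f)δ)/sin δ ≈ 0.794, b = sin(fδ)/sin δ ≈ 0.213.
p = a·p₁ + b·p₂ ≈ (0.498, 0.172, 0.850); φ = arcsin(p_z) ≈ 58.20°, λ = atan2(p_y, p_x) ≈ 19.06°.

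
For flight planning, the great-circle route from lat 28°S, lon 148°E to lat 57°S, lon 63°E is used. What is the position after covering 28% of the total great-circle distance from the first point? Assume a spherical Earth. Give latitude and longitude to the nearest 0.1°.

Convert each endpoint to a unit vector on the sphere (x = cos φ cos λ, y = cos φ sin λ, z = sin φ).
The central angle between the endpoints is δ = arccos(p₁·p₂) ≈ 1.120 rad (64.2°).
Interpolate at f = 0.28 with slerp weights a = sin((1−f)δ)/sin δ ≈ 0.802, b = sin(fδ)/sin δ ≈ 0.343.
p = a·p₁ + b·p₂ ≈ (-0.516, 0.542, -0.664); φ = arcsin(p_z) ≈ -41.60°, λ = atan2(p_y, p_x) ≈ 133.60°.

≈ lat 41.6°S, lon 133.6°E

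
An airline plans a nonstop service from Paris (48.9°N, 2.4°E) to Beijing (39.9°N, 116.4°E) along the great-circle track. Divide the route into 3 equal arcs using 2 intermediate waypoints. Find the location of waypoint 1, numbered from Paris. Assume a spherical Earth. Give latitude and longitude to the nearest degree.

Convert each endpoint to a unit vector on the sphere (x = cos φ cos λ, y = cos φ sin λ, z = sin φ).
The central angle between the endpoints is δ = arccos(p₁·p₂) ≈ 1.289 rad (73.8°).
Interpolate at f = 1/3 with slerp weights a = sin((1−f)δ)/sin δ ≈ 0.788, b = sin(fδ)/sin δ ≈ 0.434.
p = a·p₁ + b·p₂ ≈ (0.370, 0.320, 0.872); φ = arcsin(p_z) ≈ 60.73°, λ = atan2(p_y, p_x) ≈ 40.83°.

≈ 61°N, 41°E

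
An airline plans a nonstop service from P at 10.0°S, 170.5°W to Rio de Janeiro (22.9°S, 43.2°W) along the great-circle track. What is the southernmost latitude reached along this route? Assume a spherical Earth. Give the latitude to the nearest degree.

The great circle lies in the plane with unit normal n̂ = (p₁ × p₂)/|p₁ × p₂|.
Here n̂_z ≈ +0.824; the vertex latitude is φ_max = arccos|n̂_z| ≈ 34.5°.
Check via Clairaut: cos φ_max = |cos φ₁| · sin C = cos(10.0°)·sin(123.2°) ≈ 0.824, again giving ≈ 34.5°.

≈ 35°S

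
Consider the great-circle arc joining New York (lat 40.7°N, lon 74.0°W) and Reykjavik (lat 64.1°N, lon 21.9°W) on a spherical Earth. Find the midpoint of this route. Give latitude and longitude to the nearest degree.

Write both endpoints as unit vectors p₁, p₂ with components (cos φ cos λ, cos φ sin λ, sin φ).
The central angle between the endpoints is δ = arccos(p₁·p₂) ≈ 0.660 rad (37.8°).
Interpolate at f = 1/2 with slerp weights a = sin((1−f)δ)/sin δ ≈ 0.529, b = sin(fδ)/sin δ ≈ 0.529.
p = a·p₁ + b·p₂ ≈ (0.325, -0.471, 0.820); φ = arcsin(p_z) ≈ 55.09°, λ = atan2(p_y, p_x) ≈ -55.44°.

≈ lat 55°N, lon 55°W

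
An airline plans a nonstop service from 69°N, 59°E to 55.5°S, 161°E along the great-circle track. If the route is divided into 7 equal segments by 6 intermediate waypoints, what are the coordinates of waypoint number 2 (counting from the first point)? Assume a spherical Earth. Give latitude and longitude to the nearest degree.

Write both endpoints as unit vectors p₁, p₂ with components (cos φ cos λ, cos φ sin λ, sin φ).
The central angle between the endpoints is δ = arccos(p₁·p₂) ≈ 2.518 rad (144.3°).
Interpolate at f = 2/7 with slerp weights a = sin((1−f)δ)/sin δ ≈ 1.668, b = sin(fδ)/sin δ ≈ 1.128.
p = a·p₁ + b·p₂ ≈ (-0.296, 0.720, 0.627); φ = arcsin(p_z) ≈ 38.85°, λ = atan2(p_y, p_x) ≈ 112.36°.

≈ 39°N, 112°E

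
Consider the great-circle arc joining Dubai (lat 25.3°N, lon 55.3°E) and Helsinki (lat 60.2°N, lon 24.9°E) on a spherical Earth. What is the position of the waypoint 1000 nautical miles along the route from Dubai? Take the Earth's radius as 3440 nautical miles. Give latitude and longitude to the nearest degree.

≈ lat 40°N, lon 47°E

From cos δ = sin φ₁ sin φ₂ + cos φ₁ cos φ₂ cos Δλ, the central angle is δ ≈ 0.710 rad (40.7°). The total great-circle distance is δ·R ≈ 0.710 × 3440 ≈ 2442 nmi, so the target fraction is f = 1000/2442 ≈ 0.409.
Interpolate at f ≈ 0.409 with slerp weights a = sin((1−f)δ)/sin δ ≈ 0.625, b = sin(fδ)/sin δ ≈ 0.440.
p = a·p₁ + b·p₂ ≈ (0.520, 0.556, 0.648); φ = arcsin(p_z) ≈ 40.43°, λ = atan2(p_y, p_x) ≈ 46.95°.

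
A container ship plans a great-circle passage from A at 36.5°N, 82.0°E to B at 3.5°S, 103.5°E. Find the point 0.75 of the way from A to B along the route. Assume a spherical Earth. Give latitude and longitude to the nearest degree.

≈ 7°N, 99°E

Convert each endpoint to a unit vector on the sphere (x = cos φ cos λ, y = cos φ sin λ, z = sin φ).
The central angle between the endpoints is δ = arccos(p₁·p₂) ≈ 0.781 rad (44.7°).
Interpolate at f = 0.75 with slerp weights a = sin((1−f)δ)/sin δ ≈ 0.276, b = sin(fδ)/sin δ ≈ 0.785.
p = a·p₁ + b·p₂ ≈ (-0.152, 0.982, 0.116); φ = arcsin(p_z) ≈ 6.66°, λ = atan2(p_y, p_x) ≈ 98.81°.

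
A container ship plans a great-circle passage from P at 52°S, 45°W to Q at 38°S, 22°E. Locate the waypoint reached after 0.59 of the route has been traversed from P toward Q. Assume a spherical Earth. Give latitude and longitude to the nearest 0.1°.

≈ 48.5°S, 0.8°W

Write both endpoints as unit vectors p₁, p₂ with components (cos φ cos λ, cos φ sin λ, sin φ).
The central angle between the endpoints is δ = arccos(p₁·p₂) ≈ 0.830 rad (47.6°).
Interpolate at f = 0.59 with slerp weights a = sin((1−f)δ)/sin δ ≈ 0.452, b = sin(fδ)/sin δ ≈ 0.637.
p = a·p₁ + b·p₂ ≈ (0.663, -0.009, -0.749); φ = arcsin(p_z) ≈ -48.49°, λ = atan2(p_y, p_x) ≈ -0.76°.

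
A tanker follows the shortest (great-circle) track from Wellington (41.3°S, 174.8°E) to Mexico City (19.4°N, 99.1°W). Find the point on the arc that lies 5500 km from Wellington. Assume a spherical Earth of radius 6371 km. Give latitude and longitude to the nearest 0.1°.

The haversine formula gives a central angle δ ≈ 1.743 rad (99.8°) between the endpoints. The total great-circle distance is δ·R ≈ 1.743 × 6371 ≈ 11103 km, so the target fraction is f = 5500/11103 ≈ 0.495.
Interpolate at f ≈ 0.495 with slerp weights a = sin((1−f)δ)/sin δ ≈ 0.782, b = sin(fδ)/sin δ ≈ 0.771.
p = a·p₁ + b·p₂ ≈ (-0.700, -0.665, -0.260); φ = arcsin(p_z) ≈ -15.06°, λ = atan2(p_y, p_x) ≈ -136.46°.

≈ 15.1°S, 136.5°W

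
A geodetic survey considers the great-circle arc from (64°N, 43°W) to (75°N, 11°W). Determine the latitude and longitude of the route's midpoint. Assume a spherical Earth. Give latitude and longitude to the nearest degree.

≈ (70°N, 31°W)

The haversine formula gives a central angle δ ≈ 0.268 rad (15.3°) between the endpoints.
Interpolate at f = 1/2 with slerp weights a = sin((1−f)δ)/sin δ ≈ 0.505, b = sin(fδ)/sin δ ≈ 0.505.
p = a·p₁ + b·p₂ ≈ (0.290, -0.176, 0.941); φ = arcsin(p_z) ≈ 70.18°, λ = atan2(p_y, p_x) ≈ -31.22°.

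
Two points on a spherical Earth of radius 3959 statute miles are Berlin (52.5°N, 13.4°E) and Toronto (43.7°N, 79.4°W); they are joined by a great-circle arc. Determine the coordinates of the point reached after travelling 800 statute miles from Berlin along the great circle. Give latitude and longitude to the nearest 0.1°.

Convert each endpoint to a unit vector on the sphere (x = cos φ cos λ, y = cos φ sin λ, z = sin φ).
The central angle between the endpoints is δ = arccos(p₁·p₂) ≈ 1.016 rad (58.2°). The total great-circle distance is δ·R ≈ 1.016 × 3959 ≈ 4023 mi, so the target fraction is f = 800/4023 ≈ 0.199.
Interpolate at f ≈ 0.199 with slerp weights a = sin((1−f)δ)/sin δ ≈ 0.855, b = sin(fδ)/sin δ ≈ 0.236.
p = a·p₁ + b·p₂ ≈ (0.538, -0.047, 0.842); φ = arcsin(p_z) ≈ 57.32°, λ = atan2(p_y, p_x) ≈ -5.00°.

≈ (57.3°N, 5.0°W)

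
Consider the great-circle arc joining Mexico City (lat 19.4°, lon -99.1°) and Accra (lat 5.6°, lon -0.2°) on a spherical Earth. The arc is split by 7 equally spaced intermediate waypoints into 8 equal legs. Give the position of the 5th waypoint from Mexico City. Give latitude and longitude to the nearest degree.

≈ lat 16°, lon -35°

Convert each endpoint to a unit vector on the sphere (x = cos φ cos λ, y = cos φ sin λ, z = sin φ).
The central angle between the endpoints is δ = arccos(p₁·p₂) ≈ 1.684 rad (96.5°).
Interpolate at f = 5/8 with slerp weights a = sin((1−f)δ)/sin δ ≈ 0.594, b = sin(fδ)/sin δ ≈ 0.874.
p = a·p₁ + b·p₂ ≈ (0.781, -0.556, 0.283); φ = arcsin(p_z) ≈ 16.42°, λ = atan2(p_y, p_x) ≈ -35.45°.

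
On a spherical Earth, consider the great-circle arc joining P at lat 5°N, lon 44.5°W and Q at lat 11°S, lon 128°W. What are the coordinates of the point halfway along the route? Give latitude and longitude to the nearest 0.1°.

≈ lat 4.0°S, lon 85.9°W

The haversine formula gives a central angle δ ≈ 1.477 rad (84.6°) between the endpoints.
Interpolate at f = 1/2 with slerp weights a = sin((1−f)δ)/sin δ ≈ 0.676, b = sin(fδ)/sin δ ≈ 0.676.
p = a·p₁ + b·p₂ ≈ (0.072, -0.995, -0.070); φ = arcsin(p_z) ≈ -4.02°, λ = atan2(p_y, p_x) ≈ -85.87°.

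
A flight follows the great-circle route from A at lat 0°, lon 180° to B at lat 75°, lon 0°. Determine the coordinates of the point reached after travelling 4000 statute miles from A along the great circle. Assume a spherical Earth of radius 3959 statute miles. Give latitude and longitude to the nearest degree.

≈ lat 58°, lon 180°

Convert each endpoint to a unit vector on the sphere (x = cos φ cos λ, y = cos φ sin λ, z = sin φ).
The central angle between the endpoints is δ = arccos(p₁·p₂) ≈ 1.833 rad (105.0°). The total great-circle distance is δ·R ≈ 1.833 × 3959 ≈ 7255 mi, so the target fraction is f = 4000/7255 ≈ 0.551.
Interpolate at f ≈ 0.551 with slerp weights a = sin((1−f)δ)/sin δ ≈ 0.759, b = sin(fδ)/sin δ ≈ 0.877.
p = a·p₁ + b·p₂ ≈ (-0.532, -0.000, 0.847); φ = arcsin(p_z) ≈ 57.89°, λ = atan2(p_y, p_x) ≈ -180.00°.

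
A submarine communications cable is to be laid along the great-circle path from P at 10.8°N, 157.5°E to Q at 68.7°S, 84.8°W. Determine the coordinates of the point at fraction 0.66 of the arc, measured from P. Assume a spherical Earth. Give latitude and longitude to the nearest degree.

Convert each endpoint to a unit vector on the sphere (x = cos φ cos λ, y = cos φ sin λ, z = sin φ).
The central angle between the endpoints is δ = arccos(p₁·p₂) ≈ 1.918 rad (109.9°).
Interpolate at f = 0.66 with slerp weights a = sin((1−f)δ)/sin δ ≈ 0.645, b = sin(fδ)/sin δ ≈ 1.015.
p = a·p₁ + b·p₂ ≈ (-0.552, -0.124, -0.824); φ = arcsin(p_z) ≈ -55.51°, λ = atan2(p_y, p_x) ≈ -167.31°.

≈ 56°S, 167°W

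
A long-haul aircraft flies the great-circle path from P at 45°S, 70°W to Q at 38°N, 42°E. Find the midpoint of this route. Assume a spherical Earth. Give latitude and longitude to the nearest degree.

≈ 6°S, 9°W

Convert each endpoint to a unit vector on the sphere (x = cos φ cos λ, y = cos φ sin λ, z = sin φ).
The central angle between the endpoints is δ = arccos(p₁·p₂) ≈ 2.271 rad (130.1°).
Interpolate at f = 1/2 with slerp weights a = sin((1−f)δ)/sin δ ≈ 1.185, b = sin(fδ)/sin δ ≈ 1.185.
p = a·p₁ + b·p₂ ≈ (0.981, -0.163, -0.108); φ = arcsin(p_z) ≈ -6.22°, λ = atan2(p_y, p_x) ≈ -9.41°.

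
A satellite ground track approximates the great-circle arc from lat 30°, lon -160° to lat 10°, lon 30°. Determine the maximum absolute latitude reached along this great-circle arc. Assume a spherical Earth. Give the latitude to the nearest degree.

The great circle lies in the plane with unit normal n̂ = (p₁ × p₂)/|p₁ × p₂|.
Here n̂_z ≈ -0.225; the vertex latitude is φ_max = arccos|n̂_z| ≈ 77.0°.

≈ 77°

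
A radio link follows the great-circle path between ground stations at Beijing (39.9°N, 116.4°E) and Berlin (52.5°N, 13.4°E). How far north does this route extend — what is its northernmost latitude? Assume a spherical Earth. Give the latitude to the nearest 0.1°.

≈ 60.2°N

The great circle lies in the plane with unit normal n̂ = (p₁ × p₂)/|p₁ × p₂|.
Here n̂_z ≈ -0.497; the vertex latitude is φ_max = arccos|n̂_z| ≈ 60.2°.
Check via Clairaut: cos φ_max = |cos φ₁| · sin C = cos(39.9°)·sin(40.4°) ≈ 0.497, again giving ≈ 60.2°.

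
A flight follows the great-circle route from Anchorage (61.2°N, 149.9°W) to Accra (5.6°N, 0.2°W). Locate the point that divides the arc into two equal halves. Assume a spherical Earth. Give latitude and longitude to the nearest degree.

Convert each endpoint to a unit vector on the sphere (x = cos φ cos λ, y = cos φ sin λ, z = sin φ).
The central angle between the endpoints is δ = arccos(p₁·p₂) ≈ 1.905 rad (109.2°).
Interpolate at f = 1/2 with slerp weights a = sin((1−f)δ)/sin δ ≈ 0.863, b = sin(fδ)/sin δ ≈ 0.863.
p = a·p₁ + b·p₂ ≈ (0.499, -0.211, 0.840); φ = arcsin(p_z) ≈ 57.18°, λ = atan2(p_y, p_x) ≈ -22.96°.

≈ 57°N, 23°W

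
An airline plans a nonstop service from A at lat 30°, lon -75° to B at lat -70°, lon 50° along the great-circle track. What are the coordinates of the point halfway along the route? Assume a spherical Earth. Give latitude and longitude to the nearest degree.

The haversine formula gives a central angle δ ≈ 2.265 rad (129.8°) between the endpoints.
Interpolate at f = 1/2 with slerp weights a = sin((1−f)δ)/sin δ ≈ 1.178, b = sin(fδ)/sin δ ≈ 1.178.
p = a·p₁ + b·p₂ ≈ (0.523, -0.677, -0.518); φ = arcsin(p_z) ≈ -31.20°, λ = atan2(p_y, p_x) ≈ -52.30°.

≈ lat -31°, lon -52°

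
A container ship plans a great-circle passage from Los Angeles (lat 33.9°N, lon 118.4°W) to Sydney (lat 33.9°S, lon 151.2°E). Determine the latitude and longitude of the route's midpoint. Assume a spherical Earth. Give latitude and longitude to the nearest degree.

≈ lat 0°N, lon 164°W

Convert each endpoint to a unit vector on the sphere (x = cos φ cos λ, y = cos φ sin λ, z = sin φ).
The central angle between the endpoints is δ = arccos(p₁·p₂) ≈ 1.892 rad (108.4°).
Interpolate at f = 1/2 with slerp weights a = sin((1−f)δ)/sin δ ≈ 0.855, b = sin(fδ)/sin δ ≈ 0.855.
p = a·p₁ + b·p₂ ≈ (-0.959, -0.282, 0.000); φ = arcsin(p_z) ≈ 0.00°, λ = atan2(p_y, p_x) ≈ -163.60°.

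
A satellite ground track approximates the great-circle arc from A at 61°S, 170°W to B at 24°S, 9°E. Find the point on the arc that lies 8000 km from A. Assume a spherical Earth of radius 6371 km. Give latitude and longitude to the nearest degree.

≈ 47°S, 9°E

From cos δ = sin φ₁ sin φ₂ + cos φ₁ cos φ₂ cos Δλ, the central angle is δ ≈ 1.658 rad (95.0°). The total great-circle distance is δ·R ≈ 1.658 × 6371 ≈ 10563 km, so the target fraction is f = 8000/10563 ≈ 0.757.
Interpolate at f ≈ 0.757 with slerp weights a = sin((1−f)δ)/sin δ ≈ 0.393, b = sin(fδ)/sin δ ≈ 0.954.
p = a·p₁ + b·p₂ ≈ (0.673, 0.103, -0.732); φ = arcsin(p_z) ≈ -47.05°, λ = atan2(p_y, p_x) ≈ 8.72°.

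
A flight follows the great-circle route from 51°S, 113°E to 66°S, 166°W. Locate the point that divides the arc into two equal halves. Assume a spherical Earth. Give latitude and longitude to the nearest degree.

≈ 65°S, 143°E

Convert each endpoint to a unit vector on the sphere (x = cos φ cos λ, y = cos φ sin λ, z = sin φ).
The central angle between the endpoints is δ = arccos(p₁·p₂) ≈ 0.723 rad (41.4°).
Interpolate at f = 1/2 with slerp weights a = sin((1−f)δ)/sin δ ≈ 0.535, b = sin(fδ)/sin δ ≈ 0.535.
p = a·p₁ + b·p₂ ≈ (-0.342, 0.257, -0.904); φ = arcsin(p_z) ≈ -64.65°, λ = atan2(p_y, p_x) ≈ 143.10°.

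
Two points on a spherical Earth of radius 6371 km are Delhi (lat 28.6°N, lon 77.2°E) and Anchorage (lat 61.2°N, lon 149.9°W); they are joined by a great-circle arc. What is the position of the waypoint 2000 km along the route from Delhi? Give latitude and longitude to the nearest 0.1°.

≈ lat 45.1°N, lon 86.2°E

Convert each endpoint to a unit vector on the sphere (x = cos φ cos λ, y = cos φ sin λ, z = sin φ).
The central angle between the endpoints is δ = arccos(p₁·p₂) ≈ 1.439 rad (82.4°). The total great-circle distance is δ·R ≈ 1.439 × 6371 ≈ 9167 km, so the target fraction is f = 2000/9167 ≈ 0.218.
Interpolate at f ≈ 0.218 with slerp weights a = sin((1−f)δ)/sin δ ≈ 0.910, b = sin(fδ)/sin δ ≈ 0.311.
p = a·p₁ + b·p₂ ≈ (0.047, 0.704, 0.709); φ = arcsin(p_z) ≈ 45.13°, λ = atan2(p_y, p_x) ≈ 86.16°.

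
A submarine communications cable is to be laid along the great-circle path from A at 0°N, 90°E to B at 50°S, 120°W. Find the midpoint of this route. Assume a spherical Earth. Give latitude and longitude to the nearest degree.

≈ 54°S, 126°E

Convert each endpoint to a unit vector on the sphere (x = cos φ cos λ, y = cos φ sin λ, z = sin φ).
The central angle between the endpoints is δ = arccos(p₁·p₂) ≈ 2.161 rad (123.8°).
Interpolate at f = 1/2 with slerp weights a = sin((1−f)δ)/sin δ ≈ 1.062, b = sin(fδ)/sin δ ≈ 1.062.
p = a·p₁ + b·p₂ ≈ (-0.341, 0.471, -0.814); φ = arcsin(p_z) ≈ -54.44°, λ = atan2(p_y, p_x) ≈ 125.94°.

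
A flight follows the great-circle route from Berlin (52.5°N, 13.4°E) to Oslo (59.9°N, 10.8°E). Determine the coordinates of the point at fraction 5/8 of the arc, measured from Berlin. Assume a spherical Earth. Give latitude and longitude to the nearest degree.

Convert each endpoint to a unit vector on the sphere (x = cos φ cos λ, y = cos φ sin λ, z = sin φ).
The central angle between the endpoints is δ = arccos(p₁·p₂) ≈ 0.132 rad (7.5°).
Interpolate at f = 5/8 with slerp weights a = sin((1−f)δ)/sin δ ≈ 0.376, b = sin(fδ)/sin δ ≈ 0.626.
p = a·p₁ + b·p₂ ≈ (0.531, 0.112, 0.840); φ = arcsin(p_z) ≈ 57.13°, λ = atan2(p_y, p_x) ≈ 11.90°.

≈ 57°N, 12°E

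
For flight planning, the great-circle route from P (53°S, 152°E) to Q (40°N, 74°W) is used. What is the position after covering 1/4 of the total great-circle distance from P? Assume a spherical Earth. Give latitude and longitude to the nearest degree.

≈ (42°S, 155°W)

From cos δ = sin φ₁ sin φ₂ + cos φ₁ cos φ₂ cos Δλ, the central angle is δ ≈ 2.556 rad (146.5°).
Interpolate at f = 1/4 with slerp weights a = sin((1−f)δ)/sin δ ≈ 1.703, b = sin(fδ)/sin δ ≈ 1.080.
p = a·p₁ + b·p₂ ≈ (-0.677, -0.314, -0.666); φ = arcsin(p_z) ≈ -41.74°, λ = atan2(p_y, p_x) ≈ -155.11°.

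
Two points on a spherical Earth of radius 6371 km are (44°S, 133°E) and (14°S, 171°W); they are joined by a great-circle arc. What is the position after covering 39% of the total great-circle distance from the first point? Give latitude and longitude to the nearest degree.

≈ (35°S, 159°E)

From cos δ = sin φ₁ sin φ₂ + cos φ₁ cos φ₂ cos Δλ, the central angle is δ ≈ 0.978 rad (56.1°).
Interpolate at f = 0.39 with slerp weights a = sin((1−f)δ)/sin δ ≈ 0.677, b = sin(fδ)/sin δ ≈ 0.449.
p = a·p₁ + b·p₂ ≈ (-0.763, 0.288, -0.579); φ = arcsin(p_z) ≈ -35.39°, λ = atan2(p_y, p_x) ≈ 159.29°.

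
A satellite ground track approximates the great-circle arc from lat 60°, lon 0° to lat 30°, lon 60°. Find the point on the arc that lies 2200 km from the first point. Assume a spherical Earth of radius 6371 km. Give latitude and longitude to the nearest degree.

≈ lat 52°, lon 33°

Convert each endpoint to a unit vector on the sphere (x = cos φ cos λ, y = cos φ sin λ, z = sin φ).
The central angle between the endpoints is δ = arccos(p₁·p₂) ≈ 0.864 rad (49.5°). The total great-circle distance is δ·R ≈ 0.864 × 6371 ≈ 5504 km, so the target fraction is f = 2200/5504 ≈ 0.400.
Interpolate at f ≈ 0.400 with slerp weights a = sin((1−f)δ)/sin δ ≈ 0.652, b = sin(fδ)/sin δ ≈ 0.445.
p = a·p₁ + b·p₂ ≈ (0.519, 0.334, 0.787); φ = arcsin(p_z) ≈ 51.91°, λ = atan2(p_y, p_x) ≈ 32.77°.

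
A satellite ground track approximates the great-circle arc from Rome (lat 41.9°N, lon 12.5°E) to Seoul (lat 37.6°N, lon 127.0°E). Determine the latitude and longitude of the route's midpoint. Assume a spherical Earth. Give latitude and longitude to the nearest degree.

≈ lat 57°N, lon 73°E

From cos δ = sin φ₁ sin φ₂ + cos φ₁ cos φ₂ cos Δλ, the central angle is δ ≈ 1.407 rad (80.6°).
Interpolate at f = 1/2 with slerp weights a = sin((1−f)δ)/sin δ ≈ 0.656, b = sin(fδ)/sin δ ≈ 0.656.
p = a·p₁ + b·p₂ ≈ (0.164, 0.521, 0.838); φ = arcsin(p_z) ≈ 56.93°, λ = atan2(p_y, p_x) ≈ 72.53°.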